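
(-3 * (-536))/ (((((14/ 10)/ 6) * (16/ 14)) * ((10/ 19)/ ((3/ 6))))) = 11457/ 2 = 5728.50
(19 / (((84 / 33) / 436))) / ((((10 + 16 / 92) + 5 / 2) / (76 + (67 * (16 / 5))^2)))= 109659168344 / 9275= 11823090.93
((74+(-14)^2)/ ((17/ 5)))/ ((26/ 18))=12150/ 221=54.98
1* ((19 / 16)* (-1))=-19 / 16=-1.19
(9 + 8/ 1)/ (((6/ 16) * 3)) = 136/ 9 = 15.11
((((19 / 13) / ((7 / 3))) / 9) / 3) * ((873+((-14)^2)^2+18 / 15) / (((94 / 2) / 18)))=7465138 / 21385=349.08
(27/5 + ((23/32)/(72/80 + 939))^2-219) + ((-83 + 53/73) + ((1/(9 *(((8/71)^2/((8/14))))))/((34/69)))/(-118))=-17152526261430236179/57955559388330240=-295.96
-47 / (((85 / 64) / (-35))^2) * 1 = -9433088 / 289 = -32640.44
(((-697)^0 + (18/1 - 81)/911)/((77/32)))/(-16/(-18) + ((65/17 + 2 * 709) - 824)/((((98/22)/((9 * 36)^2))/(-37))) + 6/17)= -0.00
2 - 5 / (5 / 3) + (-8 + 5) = -4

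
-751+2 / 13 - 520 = -16521 / 13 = -1270.85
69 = 69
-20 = -20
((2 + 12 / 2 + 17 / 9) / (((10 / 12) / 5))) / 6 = 89 / 9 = 9.89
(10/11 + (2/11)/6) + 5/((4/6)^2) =1609/132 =12.19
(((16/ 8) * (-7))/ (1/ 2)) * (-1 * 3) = 84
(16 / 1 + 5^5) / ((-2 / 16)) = -25128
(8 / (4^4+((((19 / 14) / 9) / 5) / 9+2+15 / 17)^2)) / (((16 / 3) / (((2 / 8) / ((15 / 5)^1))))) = 2322758025 / 4911746618018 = 0.00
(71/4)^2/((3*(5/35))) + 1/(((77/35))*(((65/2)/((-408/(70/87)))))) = 174907627/240240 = 728.05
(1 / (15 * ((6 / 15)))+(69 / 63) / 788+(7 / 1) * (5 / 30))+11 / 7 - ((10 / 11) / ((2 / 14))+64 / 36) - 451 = -249142777 / 546084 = -456.24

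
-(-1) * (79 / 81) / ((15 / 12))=0.78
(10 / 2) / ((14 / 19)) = 95 / 14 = 6.79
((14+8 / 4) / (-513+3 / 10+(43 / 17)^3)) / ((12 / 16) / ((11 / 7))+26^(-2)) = -146132272 / 2171055409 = -0.07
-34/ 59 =-0.58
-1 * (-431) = 431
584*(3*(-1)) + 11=-1741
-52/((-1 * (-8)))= -13/2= -6.50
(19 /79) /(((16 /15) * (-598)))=-285 /755872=-0.00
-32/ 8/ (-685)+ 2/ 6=697/ 2055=0.34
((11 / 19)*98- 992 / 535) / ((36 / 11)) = 3068351 / 182970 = 16.77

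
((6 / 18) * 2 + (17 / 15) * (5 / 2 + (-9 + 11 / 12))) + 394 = 69901 / 180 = 388.34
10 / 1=10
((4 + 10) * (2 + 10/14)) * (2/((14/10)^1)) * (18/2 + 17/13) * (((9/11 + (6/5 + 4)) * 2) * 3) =20225424/1001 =20205.22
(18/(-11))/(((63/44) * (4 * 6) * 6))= -1/126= -0.01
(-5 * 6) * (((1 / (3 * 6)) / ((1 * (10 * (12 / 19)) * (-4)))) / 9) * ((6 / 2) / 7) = 0.00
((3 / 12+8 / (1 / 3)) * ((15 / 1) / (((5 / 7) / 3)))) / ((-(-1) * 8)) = 190.97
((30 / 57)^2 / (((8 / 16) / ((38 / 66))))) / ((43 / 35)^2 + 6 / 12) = 490000 / 3086721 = 0.16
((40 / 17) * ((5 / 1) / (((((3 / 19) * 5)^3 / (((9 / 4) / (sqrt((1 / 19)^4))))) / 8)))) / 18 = 19808792 / 2295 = 8631.28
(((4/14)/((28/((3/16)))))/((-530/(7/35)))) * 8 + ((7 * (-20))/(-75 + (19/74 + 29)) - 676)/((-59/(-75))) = -17747119019829/20746394200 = -855.43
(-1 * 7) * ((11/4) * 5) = -385/4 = -96.25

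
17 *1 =17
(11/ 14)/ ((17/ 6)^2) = 198/ 2023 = 0.10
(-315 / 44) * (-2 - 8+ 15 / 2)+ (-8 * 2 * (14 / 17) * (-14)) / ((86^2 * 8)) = 49515599 / 2766104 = 17.90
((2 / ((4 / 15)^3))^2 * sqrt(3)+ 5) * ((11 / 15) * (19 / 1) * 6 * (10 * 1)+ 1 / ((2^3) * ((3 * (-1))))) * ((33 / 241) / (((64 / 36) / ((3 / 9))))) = 3310395 / 30848+ 7541493609375 * sqrt(3) / 31588352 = 413622.08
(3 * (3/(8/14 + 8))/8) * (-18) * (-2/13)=189/520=0.36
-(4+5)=-9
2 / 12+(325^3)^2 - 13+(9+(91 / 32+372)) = 113128335937535617 / 96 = 1178420166015996.01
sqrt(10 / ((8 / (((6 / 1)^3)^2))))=108 * sqrt(5)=241.50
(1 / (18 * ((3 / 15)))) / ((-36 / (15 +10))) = -125 / 648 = -0.19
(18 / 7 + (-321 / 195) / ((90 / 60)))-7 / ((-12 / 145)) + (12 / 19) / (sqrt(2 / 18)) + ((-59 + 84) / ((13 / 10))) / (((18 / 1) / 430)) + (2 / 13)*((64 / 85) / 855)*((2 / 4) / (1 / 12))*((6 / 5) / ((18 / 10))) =547.35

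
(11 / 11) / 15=1 / 15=0.07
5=5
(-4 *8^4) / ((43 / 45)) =-737280 / 43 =-17146.05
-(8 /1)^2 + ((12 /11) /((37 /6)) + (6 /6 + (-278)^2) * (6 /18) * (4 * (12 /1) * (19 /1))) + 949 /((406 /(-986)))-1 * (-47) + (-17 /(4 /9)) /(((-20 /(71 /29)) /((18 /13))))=1009298877262183 /42962920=23492324.95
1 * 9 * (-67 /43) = -14.02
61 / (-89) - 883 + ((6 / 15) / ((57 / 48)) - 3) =-7494077 / 8455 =-886.35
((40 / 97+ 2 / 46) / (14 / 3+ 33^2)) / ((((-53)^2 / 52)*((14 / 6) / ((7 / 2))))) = 237978 / 20561629999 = 0.00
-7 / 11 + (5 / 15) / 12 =-0.61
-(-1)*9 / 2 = 4.50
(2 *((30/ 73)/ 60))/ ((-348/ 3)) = -1/ 8468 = -0.00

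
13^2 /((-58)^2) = 169 /3364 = 0.05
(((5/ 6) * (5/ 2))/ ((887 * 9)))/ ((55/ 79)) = 395/ 1053756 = 0.00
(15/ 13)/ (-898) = -15/ 11674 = -0.00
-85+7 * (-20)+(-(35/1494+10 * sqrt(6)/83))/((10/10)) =-336185/1494 - 10 * sqrt(6)/83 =-225.32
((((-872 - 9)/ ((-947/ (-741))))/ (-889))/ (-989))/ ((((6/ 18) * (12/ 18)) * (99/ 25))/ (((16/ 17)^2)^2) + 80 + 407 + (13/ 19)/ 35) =-10161028300800/ 6326112402276176063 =-0.00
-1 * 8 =-8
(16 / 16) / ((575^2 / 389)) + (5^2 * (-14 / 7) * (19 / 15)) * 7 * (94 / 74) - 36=-21988503071 / 36699375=-599.15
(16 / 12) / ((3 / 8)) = 32 / 9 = 3.56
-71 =-71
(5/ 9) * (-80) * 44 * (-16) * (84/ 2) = 3942400/ 3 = 1314133.33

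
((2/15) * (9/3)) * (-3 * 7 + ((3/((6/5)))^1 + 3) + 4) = -23/5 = -4.60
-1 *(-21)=21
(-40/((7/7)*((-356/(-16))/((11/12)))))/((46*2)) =-110/6141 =-0.02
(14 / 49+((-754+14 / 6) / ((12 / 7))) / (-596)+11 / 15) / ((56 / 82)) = 54027299 / 21026880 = 2.57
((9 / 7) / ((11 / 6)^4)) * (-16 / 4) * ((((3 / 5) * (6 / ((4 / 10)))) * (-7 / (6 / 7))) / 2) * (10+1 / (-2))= 2326968 / 14641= 158.94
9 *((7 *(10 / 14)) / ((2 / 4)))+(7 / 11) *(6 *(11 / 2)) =111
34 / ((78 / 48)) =272 / 13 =20.92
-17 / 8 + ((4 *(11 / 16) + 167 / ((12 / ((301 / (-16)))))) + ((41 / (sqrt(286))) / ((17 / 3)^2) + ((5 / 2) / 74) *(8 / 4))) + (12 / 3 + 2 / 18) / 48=-16689155 / 63936 + 369 *sqrt(286) / 82654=-260.95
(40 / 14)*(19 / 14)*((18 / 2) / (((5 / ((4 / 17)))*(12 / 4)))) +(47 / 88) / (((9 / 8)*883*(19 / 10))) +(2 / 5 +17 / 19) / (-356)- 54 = -53.46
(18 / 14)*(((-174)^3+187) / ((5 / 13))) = -616336929 / 35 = -17609626.54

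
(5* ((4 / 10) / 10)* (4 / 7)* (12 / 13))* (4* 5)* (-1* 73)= -14016 / 91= -154.02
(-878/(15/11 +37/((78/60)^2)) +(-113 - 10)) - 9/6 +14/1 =-12819339/86470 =-148.25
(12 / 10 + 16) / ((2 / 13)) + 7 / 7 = 564 / 5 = 112.80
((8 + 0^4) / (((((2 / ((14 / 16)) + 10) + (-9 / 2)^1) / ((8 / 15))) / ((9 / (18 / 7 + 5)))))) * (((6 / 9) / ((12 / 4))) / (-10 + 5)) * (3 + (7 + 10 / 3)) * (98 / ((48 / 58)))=-35650048 / 779895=-45.71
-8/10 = -4/5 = -0.80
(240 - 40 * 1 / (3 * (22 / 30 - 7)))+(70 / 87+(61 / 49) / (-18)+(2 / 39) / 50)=94887971747 / 390703950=242.86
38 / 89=0.43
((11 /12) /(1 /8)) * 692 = 15224 /3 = 5074.67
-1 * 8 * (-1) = 8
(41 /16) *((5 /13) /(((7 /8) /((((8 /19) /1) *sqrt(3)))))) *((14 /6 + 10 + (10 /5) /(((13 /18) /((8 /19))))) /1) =1171780 *sqrt(3) /183027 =11.09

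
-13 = -13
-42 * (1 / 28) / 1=-3 / 2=-1.50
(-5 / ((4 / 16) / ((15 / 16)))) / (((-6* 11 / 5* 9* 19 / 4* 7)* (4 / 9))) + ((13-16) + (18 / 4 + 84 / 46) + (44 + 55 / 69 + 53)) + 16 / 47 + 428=20096764427 / 37956072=529.47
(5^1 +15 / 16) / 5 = 19 / 16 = 1.19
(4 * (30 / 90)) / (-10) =-2 / 15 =-0.13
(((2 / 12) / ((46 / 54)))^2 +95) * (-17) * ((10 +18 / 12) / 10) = -3418717 / 1840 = -1858.00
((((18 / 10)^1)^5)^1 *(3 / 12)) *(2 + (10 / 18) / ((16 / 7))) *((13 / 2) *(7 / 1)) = 192847473 / 400000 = 482.12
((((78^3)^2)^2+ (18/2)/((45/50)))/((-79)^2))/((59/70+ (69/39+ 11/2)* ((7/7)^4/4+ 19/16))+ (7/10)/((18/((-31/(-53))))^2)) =168009316627398005393619267522240/233488817623261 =719560441213439550.91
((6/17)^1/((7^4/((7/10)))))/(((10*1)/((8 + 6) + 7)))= 9/41650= 0.00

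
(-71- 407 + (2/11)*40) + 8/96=-62125/132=-470.64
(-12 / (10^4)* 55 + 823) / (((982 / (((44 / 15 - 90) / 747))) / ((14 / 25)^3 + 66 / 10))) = -28445724684419 / 42981679687500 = -0.66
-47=-47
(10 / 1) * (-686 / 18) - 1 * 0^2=-3430 / 9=-381.11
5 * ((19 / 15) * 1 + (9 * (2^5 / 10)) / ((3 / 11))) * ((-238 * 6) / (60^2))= -190757 / 900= -211.95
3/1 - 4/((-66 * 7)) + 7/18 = 4709/1386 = 3.40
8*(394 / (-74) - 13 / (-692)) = -271686 / 6401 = -42.44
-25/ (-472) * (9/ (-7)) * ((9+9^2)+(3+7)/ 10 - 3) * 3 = -17.98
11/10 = 1.10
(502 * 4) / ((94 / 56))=56224 / 47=1196.26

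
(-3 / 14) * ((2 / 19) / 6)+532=141511 / 266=532.00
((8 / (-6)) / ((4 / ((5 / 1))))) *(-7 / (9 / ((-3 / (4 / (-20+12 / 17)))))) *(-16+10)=-5740 / 51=-112.55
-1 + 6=5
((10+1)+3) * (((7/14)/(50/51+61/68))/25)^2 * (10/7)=41616/18336125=0.00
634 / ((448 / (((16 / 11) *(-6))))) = -951 / 77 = -12.35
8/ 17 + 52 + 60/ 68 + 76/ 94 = 43275/ 799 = 54.16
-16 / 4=-4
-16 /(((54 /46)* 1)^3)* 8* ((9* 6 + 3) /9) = -29590144 /59049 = -501.11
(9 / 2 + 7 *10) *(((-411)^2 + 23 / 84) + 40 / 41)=86683465823 / 6888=12584707.58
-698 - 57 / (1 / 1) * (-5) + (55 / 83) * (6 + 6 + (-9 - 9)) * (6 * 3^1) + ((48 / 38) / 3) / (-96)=-9170015 / 18924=-484.57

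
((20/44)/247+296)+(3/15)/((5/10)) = 296.40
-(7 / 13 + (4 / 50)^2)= -0.54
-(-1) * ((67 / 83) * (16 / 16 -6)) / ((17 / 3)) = -1005 / 1411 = -0.71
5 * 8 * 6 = 240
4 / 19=0.21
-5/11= -0.45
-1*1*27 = -27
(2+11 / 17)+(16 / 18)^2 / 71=259883 / 97767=2.66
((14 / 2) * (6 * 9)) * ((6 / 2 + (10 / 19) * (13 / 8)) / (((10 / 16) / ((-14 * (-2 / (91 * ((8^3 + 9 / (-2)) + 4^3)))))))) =196896 / 156845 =1.26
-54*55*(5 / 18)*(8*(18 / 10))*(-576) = 6842880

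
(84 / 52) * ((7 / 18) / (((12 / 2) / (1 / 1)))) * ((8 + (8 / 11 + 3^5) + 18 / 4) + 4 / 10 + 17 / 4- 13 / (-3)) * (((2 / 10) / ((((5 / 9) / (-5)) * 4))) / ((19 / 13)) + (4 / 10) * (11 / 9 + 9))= 110908036141 / 1056369600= 104.99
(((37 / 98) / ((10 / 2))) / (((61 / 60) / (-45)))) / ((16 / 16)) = -9990 / 2989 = -3.34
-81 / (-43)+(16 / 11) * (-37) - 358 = -193899 / 473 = -409.93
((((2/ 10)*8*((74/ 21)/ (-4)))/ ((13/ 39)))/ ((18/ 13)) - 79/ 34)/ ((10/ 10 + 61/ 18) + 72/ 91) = -748709/ 721225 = -1.04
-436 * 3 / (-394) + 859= 169877 / 197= 862.32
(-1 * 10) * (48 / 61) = -7.87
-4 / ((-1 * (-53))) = -4 / 53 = -0.08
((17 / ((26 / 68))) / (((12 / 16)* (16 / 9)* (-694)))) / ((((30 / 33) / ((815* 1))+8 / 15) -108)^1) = 23317965 / 52152320584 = 0.00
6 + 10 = 16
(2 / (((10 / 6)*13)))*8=48 / 65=0.74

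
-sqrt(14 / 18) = -sqrt(7) / 3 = -0.88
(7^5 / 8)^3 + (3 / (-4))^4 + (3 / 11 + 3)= 52223176629587 / 5632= 9272581077.70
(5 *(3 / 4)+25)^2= 13225 / 16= 826.56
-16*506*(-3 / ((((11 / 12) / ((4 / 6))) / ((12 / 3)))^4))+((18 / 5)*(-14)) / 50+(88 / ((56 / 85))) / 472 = 956200250164001 / 549703000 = 1739485.23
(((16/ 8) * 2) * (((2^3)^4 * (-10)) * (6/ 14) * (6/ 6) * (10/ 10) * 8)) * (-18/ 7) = 70778880/ 49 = 1444466.94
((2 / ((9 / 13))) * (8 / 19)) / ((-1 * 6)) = -104 / 513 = -0.20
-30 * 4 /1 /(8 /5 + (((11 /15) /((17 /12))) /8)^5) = -17038284000000 /227177281051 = -75.00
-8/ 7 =-1.14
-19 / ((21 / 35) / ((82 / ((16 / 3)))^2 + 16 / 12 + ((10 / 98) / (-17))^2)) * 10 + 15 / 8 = -15043436002765 / 199840032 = -75277.39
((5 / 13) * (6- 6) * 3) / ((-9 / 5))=0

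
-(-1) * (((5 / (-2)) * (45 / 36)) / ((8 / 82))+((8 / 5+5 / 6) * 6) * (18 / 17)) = -45077 / 2720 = -16.57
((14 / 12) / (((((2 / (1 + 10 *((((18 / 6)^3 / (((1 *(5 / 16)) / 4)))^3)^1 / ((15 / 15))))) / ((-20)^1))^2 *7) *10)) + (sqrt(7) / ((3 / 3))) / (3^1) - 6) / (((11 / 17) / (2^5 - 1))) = 13605330140127640731.62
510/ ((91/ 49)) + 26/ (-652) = 1163651/ 4238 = 274.58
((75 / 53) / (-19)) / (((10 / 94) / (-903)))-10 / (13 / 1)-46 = 7663739 / 13091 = 585.42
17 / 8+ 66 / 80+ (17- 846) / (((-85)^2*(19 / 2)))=1613213 / 549100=2.94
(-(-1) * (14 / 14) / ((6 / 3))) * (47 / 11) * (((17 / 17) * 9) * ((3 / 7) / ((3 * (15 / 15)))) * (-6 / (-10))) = 1269 / 770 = 1.65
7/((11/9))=63/11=5.73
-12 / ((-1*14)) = 6 / 7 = 0.86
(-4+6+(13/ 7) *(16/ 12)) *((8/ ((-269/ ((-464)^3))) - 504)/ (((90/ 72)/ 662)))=198891435024512/ 28245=7041651089.56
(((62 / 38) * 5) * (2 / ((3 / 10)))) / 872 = 775 / 12426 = 0.06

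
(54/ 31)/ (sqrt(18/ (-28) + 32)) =0.31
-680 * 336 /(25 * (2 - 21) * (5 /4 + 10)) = 60928 /1425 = 42.76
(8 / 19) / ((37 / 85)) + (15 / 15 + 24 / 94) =73437 / 33041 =2.22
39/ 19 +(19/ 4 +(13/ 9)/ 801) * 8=5488025/ 136971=40.07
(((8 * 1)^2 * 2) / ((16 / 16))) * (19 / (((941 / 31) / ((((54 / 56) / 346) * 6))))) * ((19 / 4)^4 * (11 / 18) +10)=1120488273 / 2604688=430.18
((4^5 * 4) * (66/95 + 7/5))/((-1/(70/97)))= -11411456/1843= -6191.78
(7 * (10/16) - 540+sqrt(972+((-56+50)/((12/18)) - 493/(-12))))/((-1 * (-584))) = -4285/4672+sqrt(36147)/3504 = -0.86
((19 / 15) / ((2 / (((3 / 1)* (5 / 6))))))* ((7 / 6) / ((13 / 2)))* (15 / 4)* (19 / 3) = 12635 / 1872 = 6.75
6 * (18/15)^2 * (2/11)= 432/275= 1.57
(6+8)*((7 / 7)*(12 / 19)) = 168 / 19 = 8.84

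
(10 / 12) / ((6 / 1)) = 5 / 36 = 0.14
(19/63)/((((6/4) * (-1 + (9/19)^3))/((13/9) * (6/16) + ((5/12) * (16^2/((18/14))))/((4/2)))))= -1182923717/125125560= -9.45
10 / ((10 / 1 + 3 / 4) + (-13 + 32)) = 0.34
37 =37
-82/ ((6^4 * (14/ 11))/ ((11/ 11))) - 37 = -336115/ 9072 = -37.05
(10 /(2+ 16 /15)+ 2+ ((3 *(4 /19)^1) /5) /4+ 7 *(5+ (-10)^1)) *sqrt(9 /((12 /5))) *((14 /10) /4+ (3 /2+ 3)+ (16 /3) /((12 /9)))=-11489247 *sqrt(15) /87400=-509.13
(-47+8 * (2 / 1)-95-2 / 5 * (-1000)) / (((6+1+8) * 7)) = 274 / 105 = 2.61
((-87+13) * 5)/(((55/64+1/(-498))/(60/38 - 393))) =43850931840/259597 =168919.25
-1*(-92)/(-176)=-23/44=-0.52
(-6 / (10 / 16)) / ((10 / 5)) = -24 / 5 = -4.80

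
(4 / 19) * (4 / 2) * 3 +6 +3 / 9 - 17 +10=34 / 57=0.60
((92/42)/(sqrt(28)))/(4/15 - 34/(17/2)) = -115* sqrt(7)/2744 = -0.11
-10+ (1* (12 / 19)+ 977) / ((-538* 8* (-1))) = -799185 / 81776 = -9.77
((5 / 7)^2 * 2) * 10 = 500 / 49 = 10.20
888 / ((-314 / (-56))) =158.37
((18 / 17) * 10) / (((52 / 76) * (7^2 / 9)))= 2.84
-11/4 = -2.75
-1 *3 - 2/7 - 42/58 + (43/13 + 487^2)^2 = 1929792886075234/34307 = 56250703532.08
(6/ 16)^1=3/ 8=0.38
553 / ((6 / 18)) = 1659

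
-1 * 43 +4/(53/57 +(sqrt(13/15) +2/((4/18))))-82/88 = -3040635473/69858844-4332 * sqrt(195)/1587701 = -43.56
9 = 9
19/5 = 3.80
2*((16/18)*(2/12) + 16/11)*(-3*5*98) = -466480/99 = -4711.92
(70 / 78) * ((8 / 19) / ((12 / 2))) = 140 / 2223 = 0.06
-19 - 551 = -570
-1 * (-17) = 17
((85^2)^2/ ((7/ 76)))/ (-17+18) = 3967247500/ 7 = 566749642.86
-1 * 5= -5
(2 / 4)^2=1 / 4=0.25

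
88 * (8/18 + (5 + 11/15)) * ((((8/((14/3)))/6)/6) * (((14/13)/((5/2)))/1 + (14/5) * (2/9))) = 2152832/78975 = 27.26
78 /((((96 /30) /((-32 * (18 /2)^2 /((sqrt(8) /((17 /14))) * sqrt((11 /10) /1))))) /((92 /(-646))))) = 726570 * sqrt(55) /1463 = 3683.11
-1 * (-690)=690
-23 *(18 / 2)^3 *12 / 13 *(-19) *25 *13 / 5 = 19114380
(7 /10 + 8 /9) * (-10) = -15.89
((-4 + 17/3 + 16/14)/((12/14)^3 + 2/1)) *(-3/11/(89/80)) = -0.26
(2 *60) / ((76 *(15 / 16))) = 32 / 19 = 1.68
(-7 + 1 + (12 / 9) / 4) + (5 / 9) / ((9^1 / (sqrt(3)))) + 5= -0.56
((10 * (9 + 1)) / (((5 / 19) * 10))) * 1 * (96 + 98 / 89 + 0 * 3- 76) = 71364 / 89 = 801.84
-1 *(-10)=10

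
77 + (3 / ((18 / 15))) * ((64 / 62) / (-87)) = 207589 / 2697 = 76.97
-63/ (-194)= 63/ 194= 0.32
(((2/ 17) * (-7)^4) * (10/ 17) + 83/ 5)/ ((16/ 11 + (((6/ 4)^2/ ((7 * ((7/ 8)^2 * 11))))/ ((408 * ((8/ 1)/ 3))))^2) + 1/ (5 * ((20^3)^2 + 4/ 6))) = 5774466333978018352368/ 45957878908825528429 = 125.65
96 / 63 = 32 / 21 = 1.52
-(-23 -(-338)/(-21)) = 821/21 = 39.10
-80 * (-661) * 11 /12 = 145420 /3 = 48473.33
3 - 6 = -3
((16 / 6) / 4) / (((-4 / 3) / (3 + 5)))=-4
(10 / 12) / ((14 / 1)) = 5 / 84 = 0.06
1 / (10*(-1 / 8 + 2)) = 4 / 75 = 0.05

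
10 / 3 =3.33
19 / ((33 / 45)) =285 / 11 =25.91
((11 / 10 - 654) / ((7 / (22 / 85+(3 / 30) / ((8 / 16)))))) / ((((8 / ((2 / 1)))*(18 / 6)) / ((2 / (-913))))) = 0.01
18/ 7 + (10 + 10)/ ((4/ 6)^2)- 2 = 319/ 7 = 45.57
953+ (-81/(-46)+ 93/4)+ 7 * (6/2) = 91909/92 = 999.01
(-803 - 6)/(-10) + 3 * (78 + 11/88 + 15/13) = 165743/520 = 318.74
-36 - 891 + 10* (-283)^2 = 799963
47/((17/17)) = 47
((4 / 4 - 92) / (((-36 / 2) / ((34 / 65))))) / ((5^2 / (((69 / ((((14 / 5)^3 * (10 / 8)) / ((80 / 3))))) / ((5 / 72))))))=25024 / 245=102.14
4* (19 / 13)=5.85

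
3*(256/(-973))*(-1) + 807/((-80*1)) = -723771/77840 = -9.30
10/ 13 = 0.77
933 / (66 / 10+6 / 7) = 10885 / 87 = 125.11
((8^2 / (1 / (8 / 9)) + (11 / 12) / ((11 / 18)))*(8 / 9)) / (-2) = -2102 / 81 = -25.95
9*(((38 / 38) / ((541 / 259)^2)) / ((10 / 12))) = 3622374 / 1463405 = 2.48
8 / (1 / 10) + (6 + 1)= 87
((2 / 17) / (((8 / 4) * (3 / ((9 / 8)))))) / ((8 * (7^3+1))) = 3 / 374272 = 0.00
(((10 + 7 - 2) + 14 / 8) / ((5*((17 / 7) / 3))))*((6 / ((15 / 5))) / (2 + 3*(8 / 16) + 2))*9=12663 / 935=13.54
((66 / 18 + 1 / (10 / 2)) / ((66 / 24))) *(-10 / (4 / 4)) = -464 / 33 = -14.06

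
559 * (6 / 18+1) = 2236 / 3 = 745.33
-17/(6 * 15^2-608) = -17/742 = -0.02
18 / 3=6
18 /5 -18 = -72 /5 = -14.40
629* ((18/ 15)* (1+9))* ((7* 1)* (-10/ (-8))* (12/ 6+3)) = 330225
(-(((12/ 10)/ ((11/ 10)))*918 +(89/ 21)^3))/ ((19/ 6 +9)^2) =-439095340/ 60318951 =-7.28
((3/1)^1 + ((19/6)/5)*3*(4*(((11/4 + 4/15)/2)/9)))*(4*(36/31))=46156/2325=19.85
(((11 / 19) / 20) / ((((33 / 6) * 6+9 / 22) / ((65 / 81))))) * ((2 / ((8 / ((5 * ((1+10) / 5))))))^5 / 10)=253333223 / 23166259200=0.01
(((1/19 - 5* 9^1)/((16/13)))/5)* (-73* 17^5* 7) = 4027510991777/760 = 5299356568.13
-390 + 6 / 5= -1944 / 5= -388.80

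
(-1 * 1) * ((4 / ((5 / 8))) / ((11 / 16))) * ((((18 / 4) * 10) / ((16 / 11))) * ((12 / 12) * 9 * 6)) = -15552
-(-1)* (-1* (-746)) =746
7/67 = 0.10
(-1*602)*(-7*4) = 16856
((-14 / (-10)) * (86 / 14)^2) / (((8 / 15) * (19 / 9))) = 49923 / 1064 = 46.92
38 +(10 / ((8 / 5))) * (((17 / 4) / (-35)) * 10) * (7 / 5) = 219 / 8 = 27.38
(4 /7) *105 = 60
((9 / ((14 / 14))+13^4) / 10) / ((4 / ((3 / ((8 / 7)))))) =59997 / 32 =1874.91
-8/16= -1/2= -0.50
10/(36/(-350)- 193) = -1750/33793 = -0.05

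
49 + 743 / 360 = 18383 / 360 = 51.06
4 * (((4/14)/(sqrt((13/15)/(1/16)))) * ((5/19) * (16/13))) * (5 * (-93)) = -74400 * sqrt(195)/22477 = -46.22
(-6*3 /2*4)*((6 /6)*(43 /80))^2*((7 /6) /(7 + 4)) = -38829 /35200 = -1.10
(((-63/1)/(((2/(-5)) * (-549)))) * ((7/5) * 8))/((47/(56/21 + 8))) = -6272/8601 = -0.73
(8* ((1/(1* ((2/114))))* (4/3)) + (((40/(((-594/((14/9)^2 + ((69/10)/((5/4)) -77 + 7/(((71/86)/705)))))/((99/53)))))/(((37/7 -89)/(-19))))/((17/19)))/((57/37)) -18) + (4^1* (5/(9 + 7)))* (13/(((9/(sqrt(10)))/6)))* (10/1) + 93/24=325* sqrt(10)/3 + 257702325501517/546560547480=814.08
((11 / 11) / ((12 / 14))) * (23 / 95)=161 / 570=0.28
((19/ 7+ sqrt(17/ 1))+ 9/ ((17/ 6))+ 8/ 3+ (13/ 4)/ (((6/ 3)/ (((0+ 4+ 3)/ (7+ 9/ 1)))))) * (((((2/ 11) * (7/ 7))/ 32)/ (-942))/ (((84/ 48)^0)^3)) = -423527/ 7576031232 - sqrt(17)/ 165792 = -0.00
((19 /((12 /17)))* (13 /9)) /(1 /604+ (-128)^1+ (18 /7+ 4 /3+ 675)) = 261079 /3699369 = 0.07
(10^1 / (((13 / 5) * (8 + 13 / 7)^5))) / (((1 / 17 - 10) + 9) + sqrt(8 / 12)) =-22857520 / 128771914401 - 24286115 * sqrt(6) / 386315743203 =-0.00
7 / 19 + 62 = 1185 / 19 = 62.37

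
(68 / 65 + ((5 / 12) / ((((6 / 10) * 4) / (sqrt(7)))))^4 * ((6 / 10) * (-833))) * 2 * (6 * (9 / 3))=-197527576349 / 258785280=-763.29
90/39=30/13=2.31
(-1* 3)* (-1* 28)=84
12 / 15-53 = -261 / 5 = -52.20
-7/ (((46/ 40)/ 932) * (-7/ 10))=186400/ 23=8104.35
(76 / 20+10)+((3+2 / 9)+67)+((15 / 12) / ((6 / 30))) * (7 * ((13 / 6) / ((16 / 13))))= 927593 / 5760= 161.04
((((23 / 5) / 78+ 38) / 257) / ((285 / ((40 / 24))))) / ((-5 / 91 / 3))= -0.05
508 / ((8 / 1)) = 127 / 2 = 63.50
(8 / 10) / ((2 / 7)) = 14 / 5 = 2.80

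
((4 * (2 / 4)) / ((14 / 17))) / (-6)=-17 / 42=-0.40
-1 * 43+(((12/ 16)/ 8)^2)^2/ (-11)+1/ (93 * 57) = -43.00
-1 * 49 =-49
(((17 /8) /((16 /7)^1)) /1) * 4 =119 /32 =3.72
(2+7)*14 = 126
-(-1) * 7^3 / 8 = 42.88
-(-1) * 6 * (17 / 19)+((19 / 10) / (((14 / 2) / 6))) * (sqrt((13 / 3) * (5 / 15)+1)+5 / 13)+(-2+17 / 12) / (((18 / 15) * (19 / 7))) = 19 * sqrt(22) / 35+723985 / 124488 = 8.36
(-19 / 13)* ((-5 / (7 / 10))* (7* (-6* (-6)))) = 2630.77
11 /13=0.85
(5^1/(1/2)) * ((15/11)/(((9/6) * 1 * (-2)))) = -4.55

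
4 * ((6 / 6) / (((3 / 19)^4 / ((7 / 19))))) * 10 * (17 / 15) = 6529768 / 243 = 26871.47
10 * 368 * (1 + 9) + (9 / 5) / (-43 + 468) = 78200009 / 2125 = 36800.00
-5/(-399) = 5/399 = 0.01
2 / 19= 0.11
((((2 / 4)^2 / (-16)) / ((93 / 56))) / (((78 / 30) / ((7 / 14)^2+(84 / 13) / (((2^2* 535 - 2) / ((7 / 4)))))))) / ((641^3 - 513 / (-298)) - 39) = -74006065 / 21098794015265892432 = -0.00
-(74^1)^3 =-405224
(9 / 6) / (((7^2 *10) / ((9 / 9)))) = 0.00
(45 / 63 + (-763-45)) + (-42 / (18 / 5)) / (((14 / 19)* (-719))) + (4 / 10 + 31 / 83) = -10107072277 / 12532170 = -806.49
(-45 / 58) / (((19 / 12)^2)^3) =-67184640 / 1364330549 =-0.05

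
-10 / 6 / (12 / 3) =-5 / 12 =-0.42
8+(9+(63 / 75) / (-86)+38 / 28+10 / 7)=148814 / 7525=19.78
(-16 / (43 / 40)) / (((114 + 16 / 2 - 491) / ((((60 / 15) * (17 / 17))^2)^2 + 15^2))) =19.40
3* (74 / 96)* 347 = 12839 / 16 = 802.44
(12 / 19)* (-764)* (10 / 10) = -9168 / 19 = -482.53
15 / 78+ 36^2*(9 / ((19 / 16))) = 4852319 / 494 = 9822.51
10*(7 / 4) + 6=47 / 2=23.50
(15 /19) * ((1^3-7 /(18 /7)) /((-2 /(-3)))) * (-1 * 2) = 155 /38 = 4.08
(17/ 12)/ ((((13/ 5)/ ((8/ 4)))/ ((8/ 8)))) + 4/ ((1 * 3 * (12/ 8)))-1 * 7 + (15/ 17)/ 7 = -136315/ 27846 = -4.90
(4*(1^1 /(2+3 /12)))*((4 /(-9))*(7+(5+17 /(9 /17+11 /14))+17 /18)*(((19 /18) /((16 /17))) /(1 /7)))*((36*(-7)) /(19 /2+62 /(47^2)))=40767466801208 /9605110815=4244.35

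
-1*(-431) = 431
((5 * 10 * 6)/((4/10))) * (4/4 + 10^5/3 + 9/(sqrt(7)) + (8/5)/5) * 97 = 654750 * sqrt(7)/7 + 2425096030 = 2425343502.24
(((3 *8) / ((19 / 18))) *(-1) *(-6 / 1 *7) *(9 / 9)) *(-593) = -566283.79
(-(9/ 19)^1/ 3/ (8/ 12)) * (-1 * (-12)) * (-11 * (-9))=-5346/ 19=-281.37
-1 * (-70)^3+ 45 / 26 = 8918045 / 26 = 343001.73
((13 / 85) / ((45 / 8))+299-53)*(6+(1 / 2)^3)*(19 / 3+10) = 1129735327 / 45900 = 24612.97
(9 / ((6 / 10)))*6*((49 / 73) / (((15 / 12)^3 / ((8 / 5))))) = 49.49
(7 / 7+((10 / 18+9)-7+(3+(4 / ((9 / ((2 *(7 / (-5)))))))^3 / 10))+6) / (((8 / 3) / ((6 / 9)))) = 5632817 / 1822500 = 3.09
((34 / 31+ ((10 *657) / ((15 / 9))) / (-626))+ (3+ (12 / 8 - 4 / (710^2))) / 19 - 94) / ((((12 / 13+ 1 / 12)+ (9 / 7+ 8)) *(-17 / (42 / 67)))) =105454071427942692 / 297418332054519425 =0.35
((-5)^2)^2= 625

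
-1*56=-56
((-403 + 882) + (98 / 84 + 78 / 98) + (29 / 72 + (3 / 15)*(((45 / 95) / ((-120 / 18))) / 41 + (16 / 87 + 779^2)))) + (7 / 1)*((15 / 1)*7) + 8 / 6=244255687500329 / 1992526200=122585.94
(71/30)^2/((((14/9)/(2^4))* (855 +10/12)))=60492/898625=0.07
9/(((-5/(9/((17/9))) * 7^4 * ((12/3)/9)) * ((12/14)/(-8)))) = 2187/29155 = 0.08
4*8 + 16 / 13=432 / 13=33.23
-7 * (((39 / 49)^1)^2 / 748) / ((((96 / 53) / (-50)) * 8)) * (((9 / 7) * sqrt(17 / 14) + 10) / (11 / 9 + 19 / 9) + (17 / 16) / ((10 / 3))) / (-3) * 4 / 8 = -23780835 / 2101772288- 1209195 * sqrt(238) / 12873355264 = -0.01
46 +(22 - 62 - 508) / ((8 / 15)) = -1963 / 2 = -981.50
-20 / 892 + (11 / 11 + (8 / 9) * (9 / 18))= 2854 / 2007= 1.42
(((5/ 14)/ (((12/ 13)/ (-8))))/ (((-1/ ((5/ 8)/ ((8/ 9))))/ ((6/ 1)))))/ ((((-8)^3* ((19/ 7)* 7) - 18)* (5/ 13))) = -7605/ 2183104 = -0.00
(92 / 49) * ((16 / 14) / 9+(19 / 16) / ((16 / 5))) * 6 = 184759 / 32928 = 5.61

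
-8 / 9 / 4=-2 / 9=-0.22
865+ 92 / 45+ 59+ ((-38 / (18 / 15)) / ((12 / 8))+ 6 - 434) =7154 / 15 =476.93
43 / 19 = 2.26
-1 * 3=-3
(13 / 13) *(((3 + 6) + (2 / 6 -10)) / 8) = -1 / 12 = -0.08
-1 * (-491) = 491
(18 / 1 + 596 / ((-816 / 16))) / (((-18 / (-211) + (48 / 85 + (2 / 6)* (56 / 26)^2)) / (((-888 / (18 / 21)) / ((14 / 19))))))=-40359925970 / 9985823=-4041.72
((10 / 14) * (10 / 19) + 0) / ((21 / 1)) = 50 / 2793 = 0.02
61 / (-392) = -61 / 392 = -0.16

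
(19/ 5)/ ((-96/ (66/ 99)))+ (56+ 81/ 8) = 47591/ 720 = 66.10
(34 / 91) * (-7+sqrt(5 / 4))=-34 / 13+17 * sqrt(5) / 91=-2.20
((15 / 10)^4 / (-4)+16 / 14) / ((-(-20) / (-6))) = 33 / 896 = 0.04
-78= -78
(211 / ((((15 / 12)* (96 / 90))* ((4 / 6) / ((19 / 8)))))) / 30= 12027 / 640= 18.79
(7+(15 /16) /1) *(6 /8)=381 /64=5.95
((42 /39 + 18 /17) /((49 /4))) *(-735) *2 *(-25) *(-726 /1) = -4651656.11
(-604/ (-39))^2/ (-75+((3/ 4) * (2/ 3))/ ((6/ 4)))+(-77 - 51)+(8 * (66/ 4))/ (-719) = -670573991/ 5103462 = -131.40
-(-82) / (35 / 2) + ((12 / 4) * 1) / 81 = 4463 / 945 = 4.72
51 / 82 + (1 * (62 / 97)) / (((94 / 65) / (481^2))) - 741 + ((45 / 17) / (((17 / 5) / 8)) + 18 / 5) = 54844499306821 / 540195910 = 101527.05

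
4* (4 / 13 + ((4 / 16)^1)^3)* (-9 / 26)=-2421 / 5408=-0.45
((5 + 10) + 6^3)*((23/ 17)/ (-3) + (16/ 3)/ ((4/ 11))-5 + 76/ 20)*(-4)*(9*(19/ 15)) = -58268364/ 425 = -137102.03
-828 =-828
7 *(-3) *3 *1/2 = -63/2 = -31.50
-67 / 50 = -1.34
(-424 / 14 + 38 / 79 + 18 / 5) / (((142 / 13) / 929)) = -437525556 / 196315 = -2228.69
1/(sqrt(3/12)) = 2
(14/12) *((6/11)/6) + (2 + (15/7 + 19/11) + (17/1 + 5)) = 1175/42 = 27.98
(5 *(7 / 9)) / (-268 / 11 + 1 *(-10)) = -55 / 486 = -0.11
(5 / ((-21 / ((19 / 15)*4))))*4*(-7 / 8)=38 / 9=4.22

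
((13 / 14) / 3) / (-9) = -13 / 378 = -0.03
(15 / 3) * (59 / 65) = 59 / 13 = 4.54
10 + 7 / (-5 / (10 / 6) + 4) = 17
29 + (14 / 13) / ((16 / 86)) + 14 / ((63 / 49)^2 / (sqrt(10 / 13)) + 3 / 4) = 49392 * sqrt(130) / 63811 + 311343737 / 9954516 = 40.10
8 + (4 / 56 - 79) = -993 / 14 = -70.93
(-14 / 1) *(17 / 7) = -34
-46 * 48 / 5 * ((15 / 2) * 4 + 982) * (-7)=15641472 / 5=3128294.40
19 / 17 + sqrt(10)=4.28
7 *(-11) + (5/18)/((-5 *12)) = -77.00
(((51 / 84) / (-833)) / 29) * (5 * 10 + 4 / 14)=-88 / 69629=-0.00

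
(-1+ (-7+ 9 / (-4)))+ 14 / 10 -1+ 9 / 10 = -179 / 20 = -8.95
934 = 934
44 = 44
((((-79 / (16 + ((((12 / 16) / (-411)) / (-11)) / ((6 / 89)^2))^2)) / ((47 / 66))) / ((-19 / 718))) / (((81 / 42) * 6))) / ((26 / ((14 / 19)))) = 0.64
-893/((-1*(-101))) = -8.84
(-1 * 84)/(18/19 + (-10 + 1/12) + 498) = -19152/111499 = -0.17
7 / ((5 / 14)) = 98 / 5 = 19.60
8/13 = 0.62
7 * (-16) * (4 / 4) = -112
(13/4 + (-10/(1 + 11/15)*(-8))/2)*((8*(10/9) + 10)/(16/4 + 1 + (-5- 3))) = -116365/702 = -165.76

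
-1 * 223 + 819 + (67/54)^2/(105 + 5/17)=3110981753/5219640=596.01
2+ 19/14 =47/14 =3.36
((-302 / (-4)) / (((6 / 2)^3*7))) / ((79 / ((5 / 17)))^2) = 3775 / 681779322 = 0.00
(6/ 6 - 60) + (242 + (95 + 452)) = 730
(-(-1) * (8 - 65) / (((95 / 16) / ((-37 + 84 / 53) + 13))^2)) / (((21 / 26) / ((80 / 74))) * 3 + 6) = -75151245312 / 762404735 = -98.57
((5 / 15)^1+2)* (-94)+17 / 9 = -1957 / 9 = -217.44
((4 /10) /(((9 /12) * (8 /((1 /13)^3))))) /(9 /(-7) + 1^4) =-7 /65910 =-0.00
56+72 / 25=1472 / 25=58.88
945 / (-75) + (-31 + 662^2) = 2191002 / 5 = 438200.40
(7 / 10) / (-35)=-1 / 50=-0.02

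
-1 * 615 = -615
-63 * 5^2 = -1575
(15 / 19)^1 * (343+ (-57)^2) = 53880 / 19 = 2835.79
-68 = -68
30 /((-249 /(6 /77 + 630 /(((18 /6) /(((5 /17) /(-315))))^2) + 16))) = -289804520 /149606919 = -1.94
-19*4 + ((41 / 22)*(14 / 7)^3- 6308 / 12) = -586.76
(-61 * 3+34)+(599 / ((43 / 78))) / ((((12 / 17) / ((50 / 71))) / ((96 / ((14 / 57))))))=9051539321 / 21371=423543.09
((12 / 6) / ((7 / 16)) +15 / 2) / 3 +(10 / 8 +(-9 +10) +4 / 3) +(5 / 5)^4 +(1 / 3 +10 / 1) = 1591 / 84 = 18.94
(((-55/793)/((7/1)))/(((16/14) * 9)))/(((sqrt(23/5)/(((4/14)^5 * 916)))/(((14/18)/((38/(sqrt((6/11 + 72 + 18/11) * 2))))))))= -36640 * sqrt(129030)/67395640221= -0.00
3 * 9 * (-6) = -162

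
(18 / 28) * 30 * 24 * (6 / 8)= 2430 / 7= 347.14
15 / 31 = 0.48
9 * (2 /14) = 9 /7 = 1.29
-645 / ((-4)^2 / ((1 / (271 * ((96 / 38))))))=-4085 / 69376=-0.06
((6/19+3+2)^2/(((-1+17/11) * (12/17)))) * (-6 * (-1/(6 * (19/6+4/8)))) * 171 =520251/152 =3422.70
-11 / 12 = -0.92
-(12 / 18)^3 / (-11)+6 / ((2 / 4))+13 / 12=15575 / 1188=13.11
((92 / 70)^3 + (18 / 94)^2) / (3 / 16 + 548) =3495809584 / 830709084625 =0.00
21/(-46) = -21/46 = -0.46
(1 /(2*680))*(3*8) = 3 /170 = 0.02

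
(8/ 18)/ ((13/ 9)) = 4/ 13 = 0.31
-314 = -314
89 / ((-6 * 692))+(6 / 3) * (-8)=-66521 / 4152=-16.02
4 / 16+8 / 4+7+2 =45 / 4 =11.25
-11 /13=-0.85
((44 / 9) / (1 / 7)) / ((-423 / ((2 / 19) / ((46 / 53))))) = -16324 / 1663659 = -0.01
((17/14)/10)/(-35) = -17/4900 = -0.00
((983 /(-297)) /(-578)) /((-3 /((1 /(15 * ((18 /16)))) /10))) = -1966 /173811825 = -0.00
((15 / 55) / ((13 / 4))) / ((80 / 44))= 3 / 65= 0.05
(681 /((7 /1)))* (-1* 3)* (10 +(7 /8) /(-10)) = -1620099 /560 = -2893.03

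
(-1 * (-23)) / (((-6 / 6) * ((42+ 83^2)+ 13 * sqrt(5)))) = -159413 / 48037916+ 299 * sqrt(5) / 48037916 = -0.00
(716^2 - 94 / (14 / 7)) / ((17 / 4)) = 2050436 / 17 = 120613.88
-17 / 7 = -2.43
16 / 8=2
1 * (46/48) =23/24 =0.96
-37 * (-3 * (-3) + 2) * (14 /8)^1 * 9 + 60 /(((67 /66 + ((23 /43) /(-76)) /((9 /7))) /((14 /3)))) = -8013610143 /1306652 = -6132.93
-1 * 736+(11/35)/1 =-25749/35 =-735.69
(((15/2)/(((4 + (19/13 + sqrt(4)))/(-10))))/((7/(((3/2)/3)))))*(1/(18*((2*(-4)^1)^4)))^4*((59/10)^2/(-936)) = 3481/3852128937286222592606208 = 0.00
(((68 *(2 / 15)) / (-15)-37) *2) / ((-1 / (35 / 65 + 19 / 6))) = 2445229 / 8775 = 278.66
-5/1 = -5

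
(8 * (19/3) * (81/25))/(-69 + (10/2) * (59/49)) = -100548/38575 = -2.61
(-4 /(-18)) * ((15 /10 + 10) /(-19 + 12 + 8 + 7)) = 23 /72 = 0.32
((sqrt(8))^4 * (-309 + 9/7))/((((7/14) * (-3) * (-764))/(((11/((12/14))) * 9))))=-379104/191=-1984.84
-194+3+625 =434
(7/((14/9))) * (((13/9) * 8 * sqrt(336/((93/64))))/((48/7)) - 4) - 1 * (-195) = 728 * sqrt(217)/93 +177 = 292.31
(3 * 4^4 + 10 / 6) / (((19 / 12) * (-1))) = -9236 / 19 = -486.11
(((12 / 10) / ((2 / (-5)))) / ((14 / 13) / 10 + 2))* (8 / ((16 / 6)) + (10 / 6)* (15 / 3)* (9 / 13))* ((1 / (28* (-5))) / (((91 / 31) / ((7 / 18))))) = 589 / 49868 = 0.01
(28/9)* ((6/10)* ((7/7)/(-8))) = -7/30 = -0.23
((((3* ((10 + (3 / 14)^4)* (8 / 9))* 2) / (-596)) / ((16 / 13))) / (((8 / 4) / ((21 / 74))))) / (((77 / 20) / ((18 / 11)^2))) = -183911715 / 25626276368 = -0.01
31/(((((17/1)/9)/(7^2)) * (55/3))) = 41013/935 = 43.86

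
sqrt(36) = 6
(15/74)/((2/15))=1.52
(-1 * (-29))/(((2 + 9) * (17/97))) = 15.04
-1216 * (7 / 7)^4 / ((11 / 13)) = -15808 / 11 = -1437.09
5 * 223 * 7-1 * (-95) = 7900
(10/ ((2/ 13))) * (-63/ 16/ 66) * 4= -1365/ 88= -15.51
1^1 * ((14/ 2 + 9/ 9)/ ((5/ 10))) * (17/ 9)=272/ 9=30.22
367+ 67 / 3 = 1168 / 3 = 389.33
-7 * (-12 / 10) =42 / 5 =8.40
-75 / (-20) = 15 / 4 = 3.75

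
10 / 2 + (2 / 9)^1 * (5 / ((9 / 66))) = 355 / 27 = 13.15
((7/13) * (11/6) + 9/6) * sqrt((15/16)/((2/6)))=97 * sqrt(5)/52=4.17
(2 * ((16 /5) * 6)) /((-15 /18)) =-46.08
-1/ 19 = -0.05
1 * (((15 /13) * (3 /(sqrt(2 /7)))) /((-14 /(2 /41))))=-45 * sqrt(14) /7462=-0.02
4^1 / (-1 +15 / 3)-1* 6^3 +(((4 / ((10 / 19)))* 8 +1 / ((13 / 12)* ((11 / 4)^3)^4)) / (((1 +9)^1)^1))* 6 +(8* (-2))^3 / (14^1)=-3363557238329035333 / 7139924557040275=-471.09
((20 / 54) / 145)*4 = 8 / 783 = 0.01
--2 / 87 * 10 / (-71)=-20 / 6177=-0.00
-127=-127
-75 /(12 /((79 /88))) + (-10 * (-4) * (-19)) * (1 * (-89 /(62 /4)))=47557335 /10912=4358.26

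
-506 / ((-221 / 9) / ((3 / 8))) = 6831 / 884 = 7.73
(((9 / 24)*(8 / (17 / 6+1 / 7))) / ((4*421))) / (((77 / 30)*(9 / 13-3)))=-117 / 1157750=-0.00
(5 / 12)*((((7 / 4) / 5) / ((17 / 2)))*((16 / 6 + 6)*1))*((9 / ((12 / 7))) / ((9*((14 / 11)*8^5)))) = 1001 / 481296384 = 0.00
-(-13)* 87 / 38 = 1131 / 38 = 29.76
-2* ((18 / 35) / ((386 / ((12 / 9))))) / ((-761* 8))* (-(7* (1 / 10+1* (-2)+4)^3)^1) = -27783 / 734365000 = -0.00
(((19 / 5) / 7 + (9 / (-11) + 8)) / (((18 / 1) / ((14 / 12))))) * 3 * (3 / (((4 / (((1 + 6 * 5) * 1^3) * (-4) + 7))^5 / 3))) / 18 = -3622411365651 / 225280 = -16079595.91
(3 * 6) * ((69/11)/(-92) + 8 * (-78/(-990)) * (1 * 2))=2361/110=21.46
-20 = -20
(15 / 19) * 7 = 105 / 19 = 5.53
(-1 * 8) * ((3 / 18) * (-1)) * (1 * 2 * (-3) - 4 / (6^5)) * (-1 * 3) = 11665 / 486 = 24.00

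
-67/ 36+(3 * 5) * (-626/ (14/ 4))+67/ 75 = -16908097/ 6300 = -2683.82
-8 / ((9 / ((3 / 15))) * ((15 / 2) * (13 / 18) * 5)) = -32 / 4875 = -0.01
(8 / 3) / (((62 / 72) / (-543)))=-52128 / 31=-1681.55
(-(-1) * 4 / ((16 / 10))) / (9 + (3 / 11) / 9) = 165 / 596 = 0.28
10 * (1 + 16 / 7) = 230 / 7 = 32.86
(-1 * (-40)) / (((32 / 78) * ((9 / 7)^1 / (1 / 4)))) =455 / 24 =18.96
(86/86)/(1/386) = 386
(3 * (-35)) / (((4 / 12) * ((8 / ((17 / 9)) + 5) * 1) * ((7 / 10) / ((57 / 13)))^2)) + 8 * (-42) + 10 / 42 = -932729683 / 557193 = -1673.98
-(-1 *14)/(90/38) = 266/45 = 5.91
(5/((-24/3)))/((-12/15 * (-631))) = -25/20192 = -0.00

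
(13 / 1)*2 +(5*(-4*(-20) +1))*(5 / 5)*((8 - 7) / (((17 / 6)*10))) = 685 / 17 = 40.29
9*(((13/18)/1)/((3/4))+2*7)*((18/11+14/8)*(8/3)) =120392/99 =1216.08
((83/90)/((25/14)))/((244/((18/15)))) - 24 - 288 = -71369419/228750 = -312.00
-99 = -99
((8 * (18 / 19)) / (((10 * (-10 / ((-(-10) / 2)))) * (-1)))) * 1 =36 / 95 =0.38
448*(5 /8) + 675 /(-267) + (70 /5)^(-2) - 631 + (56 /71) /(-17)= -7444370849 /21054908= -353.57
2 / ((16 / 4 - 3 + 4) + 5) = 1 / 5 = 0.20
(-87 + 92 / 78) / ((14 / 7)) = -3347 / 78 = -42.91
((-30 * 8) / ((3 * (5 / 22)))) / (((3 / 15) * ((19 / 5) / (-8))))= 70400 / 19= 3705.26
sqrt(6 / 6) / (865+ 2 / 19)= 19 / 16437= 0.00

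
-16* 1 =-16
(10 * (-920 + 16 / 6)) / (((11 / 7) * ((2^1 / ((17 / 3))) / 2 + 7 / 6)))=-4346.22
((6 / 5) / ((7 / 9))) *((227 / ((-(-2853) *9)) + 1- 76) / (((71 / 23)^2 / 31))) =-63154123304 / 167789685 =-376.39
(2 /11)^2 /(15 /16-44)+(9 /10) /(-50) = -782321 /41684500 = -0.02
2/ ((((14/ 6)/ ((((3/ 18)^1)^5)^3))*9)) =1/ 4936942338048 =0.00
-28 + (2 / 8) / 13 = -1455 / 52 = -27.98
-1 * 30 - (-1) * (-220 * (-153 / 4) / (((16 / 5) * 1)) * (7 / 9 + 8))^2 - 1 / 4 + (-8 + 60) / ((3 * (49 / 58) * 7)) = 140356576141645 / 263424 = 532816205.59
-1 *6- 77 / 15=-167 / 15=-11.13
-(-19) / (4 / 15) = 285 / 4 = 71.25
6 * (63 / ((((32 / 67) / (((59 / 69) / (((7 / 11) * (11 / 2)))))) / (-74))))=-1316349 / 92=-14308.14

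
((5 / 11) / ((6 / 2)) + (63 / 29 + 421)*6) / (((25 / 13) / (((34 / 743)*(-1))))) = -60.42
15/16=0.94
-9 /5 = -1.80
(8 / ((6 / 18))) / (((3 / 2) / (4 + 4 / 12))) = 208 / 3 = 69.33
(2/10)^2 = 1/25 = 0.04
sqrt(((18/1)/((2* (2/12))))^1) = 3* sqrt(6) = 7.35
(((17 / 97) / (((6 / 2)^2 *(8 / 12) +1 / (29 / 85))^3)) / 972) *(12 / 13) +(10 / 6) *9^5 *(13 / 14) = 91385.36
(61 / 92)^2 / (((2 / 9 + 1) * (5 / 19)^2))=5.19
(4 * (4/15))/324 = 0.00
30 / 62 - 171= -5286 / 31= -170.52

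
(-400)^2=160000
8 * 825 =6600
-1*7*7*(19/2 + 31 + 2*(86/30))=-67963/30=-2265.43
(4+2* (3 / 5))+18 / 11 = 376 / 55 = 6.84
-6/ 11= -0.55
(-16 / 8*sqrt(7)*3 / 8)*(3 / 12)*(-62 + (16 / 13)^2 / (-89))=1399197*sqrt(7) / 120328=30.77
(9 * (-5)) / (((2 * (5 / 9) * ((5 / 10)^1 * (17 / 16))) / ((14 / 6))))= -3024 / 17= -177.88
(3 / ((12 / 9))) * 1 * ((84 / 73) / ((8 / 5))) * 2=945 / 292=3.24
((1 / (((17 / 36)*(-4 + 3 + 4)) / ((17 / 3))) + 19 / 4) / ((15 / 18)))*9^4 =137781 / 2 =68890.50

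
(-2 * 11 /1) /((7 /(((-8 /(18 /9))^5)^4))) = -24189255811072 /7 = -3455607973010.29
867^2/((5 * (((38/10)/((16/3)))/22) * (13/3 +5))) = 66148632/133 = 497358.14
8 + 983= 991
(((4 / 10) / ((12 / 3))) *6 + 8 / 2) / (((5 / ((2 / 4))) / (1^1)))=23 / 50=0.46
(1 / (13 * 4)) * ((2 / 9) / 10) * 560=28 / 117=0.24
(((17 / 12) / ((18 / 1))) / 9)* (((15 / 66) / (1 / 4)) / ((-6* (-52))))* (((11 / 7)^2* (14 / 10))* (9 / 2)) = 187 / 471744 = 0.00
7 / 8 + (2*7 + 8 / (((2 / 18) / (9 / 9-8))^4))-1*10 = 1008189543 / 8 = 126023692.88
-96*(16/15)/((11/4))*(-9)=18432/55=335.13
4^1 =4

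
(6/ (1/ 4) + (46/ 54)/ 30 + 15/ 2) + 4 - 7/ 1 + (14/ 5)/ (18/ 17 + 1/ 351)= 11423024/ 366525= 31.17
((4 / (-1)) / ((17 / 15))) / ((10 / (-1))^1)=6 / 17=0.35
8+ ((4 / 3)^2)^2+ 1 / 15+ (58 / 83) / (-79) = 29791189 / 2655585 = 11.22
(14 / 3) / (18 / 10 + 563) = 0.01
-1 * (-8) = 8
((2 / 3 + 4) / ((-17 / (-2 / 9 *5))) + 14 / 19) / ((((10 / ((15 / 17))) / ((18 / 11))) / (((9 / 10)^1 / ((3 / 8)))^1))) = 9912 / 27455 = 0.36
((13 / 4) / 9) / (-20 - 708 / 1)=-1 / 2016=-0.00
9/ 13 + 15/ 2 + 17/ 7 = 1933/ 182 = 10.62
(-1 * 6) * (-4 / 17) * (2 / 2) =24 / 17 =1.41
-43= -43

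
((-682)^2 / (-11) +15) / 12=-42269 / 12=-3522.42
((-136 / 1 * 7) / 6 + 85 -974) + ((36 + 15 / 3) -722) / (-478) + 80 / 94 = -1045.39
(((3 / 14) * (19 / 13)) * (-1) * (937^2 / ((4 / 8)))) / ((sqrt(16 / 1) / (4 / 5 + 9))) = -350309631 / 260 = -1347344.73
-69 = -69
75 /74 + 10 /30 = 299 /222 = 1.35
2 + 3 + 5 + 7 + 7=24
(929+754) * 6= 10098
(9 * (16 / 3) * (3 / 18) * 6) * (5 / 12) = 20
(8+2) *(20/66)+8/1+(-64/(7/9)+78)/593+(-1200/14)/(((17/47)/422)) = -99992.34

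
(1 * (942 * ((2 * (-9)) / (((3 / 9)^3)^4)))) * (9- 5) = -36044454384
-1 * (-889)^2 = -790321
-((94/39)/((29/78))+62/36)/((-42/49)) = 29981/3132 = 9.57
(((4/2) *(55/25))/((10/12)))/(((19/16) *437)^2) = 33792/1723495225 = 0.00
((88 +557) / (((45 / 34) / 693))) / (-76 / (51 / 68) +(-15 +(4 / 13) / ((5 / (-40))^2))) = -13171158 / 3769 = -3494.60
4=4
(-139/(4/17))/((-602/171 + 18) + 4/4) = -404073/10588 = -38.16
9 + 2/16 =73/8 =9.12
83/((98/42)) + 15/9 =782/21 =37.24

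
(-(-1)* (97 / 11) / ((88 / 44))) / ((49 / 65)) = 6305 / 1078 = 5.85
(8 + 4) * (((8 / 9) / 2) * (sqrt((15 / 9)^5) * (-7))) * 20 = -56000 * sqrt(15) / 81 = -2677.62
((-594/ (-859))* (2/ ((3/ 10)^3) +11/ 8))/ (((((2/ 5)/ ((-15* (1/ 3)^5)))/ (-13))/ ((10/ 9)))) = 291308875/ 2504844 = 116.30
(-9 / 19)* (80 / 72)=-10 / 19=-0.53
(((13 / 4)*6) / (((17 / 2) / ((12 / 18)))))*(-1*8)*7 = -1456 / 17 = -85.65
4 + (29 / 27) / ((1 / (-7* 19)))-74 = -5747 / 27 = -212.85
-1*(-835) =835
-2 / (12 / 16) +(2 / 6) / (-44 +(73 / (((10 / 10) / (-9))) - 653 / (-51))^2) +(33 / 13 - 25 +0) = -1057685420747 / 42091564008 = -25.13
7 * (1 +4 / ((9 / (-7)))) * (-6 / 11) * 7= 56.42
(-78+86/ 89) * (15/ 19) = -102840/ 1691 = -60.82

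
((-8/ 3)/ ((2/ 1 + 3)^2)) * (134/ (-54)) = 536/ 2025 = 0.26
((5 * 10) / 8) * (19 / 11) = 475 / 44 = 10.80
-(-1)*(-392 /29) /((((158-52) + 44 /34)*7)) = -119 /6612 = -0.02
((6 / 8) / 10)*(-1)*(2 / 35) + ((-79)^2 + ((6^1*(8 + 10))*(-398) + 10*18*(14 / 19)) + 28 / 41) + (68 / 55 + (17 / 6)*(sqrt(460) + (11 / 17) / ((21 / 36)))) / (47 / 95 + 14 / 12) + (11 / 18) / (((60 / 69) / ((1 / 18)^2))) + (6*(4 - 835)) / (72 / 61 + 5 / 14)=-247623084181512919117 / 6213872862568800 + 3230*sqrt(115) / 947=-39813.46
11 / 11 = 1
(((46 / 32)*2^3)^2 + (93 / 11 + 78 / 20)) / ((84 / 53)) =1686089 / 18480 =91.24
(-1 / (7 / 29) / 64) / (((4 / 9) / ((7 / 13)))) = -261 / 3328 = -0.08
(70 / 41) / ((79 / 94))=6580 / 3239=2.03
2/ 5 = 0.40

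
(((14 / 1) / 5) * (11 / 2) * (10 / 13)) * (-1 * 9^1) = -1386 / 13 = -106.62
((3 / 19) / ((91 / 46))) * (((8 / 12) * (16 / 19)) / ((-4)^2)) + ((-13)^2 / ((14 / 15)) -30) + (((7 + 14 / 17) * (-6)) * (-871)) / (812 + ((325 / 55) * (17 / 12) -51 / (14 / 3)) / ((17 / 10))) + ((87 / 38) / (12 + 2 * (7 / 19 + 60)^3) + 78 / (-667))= 24223969458862112311012831 / 120276303888432185559884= 201.40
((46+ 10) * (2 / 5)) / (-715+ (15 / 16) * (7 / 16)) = -28672 / 914675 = -0.03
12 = 12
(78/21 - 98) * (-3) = 1980/7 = 282.86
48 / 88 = 6 / 11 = 0.55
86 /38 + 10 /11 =663 /209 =3.17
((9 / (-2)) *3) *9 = -243 / 2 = -121.50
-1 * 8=-8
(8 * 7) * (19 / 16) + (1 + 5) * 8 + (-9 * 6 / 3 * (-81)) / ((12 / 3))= 479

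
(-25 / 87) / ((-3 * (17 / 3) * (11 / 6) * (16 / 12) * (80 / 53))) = 795 / 173536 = 0.00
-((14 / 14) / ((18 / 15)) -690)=4135 / 6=689.17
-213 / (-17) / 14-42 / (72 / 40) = -16021 / 714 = -22.44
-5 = -5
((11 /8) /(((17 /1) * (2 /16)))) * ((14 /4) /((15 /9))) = 231 /170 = 1.36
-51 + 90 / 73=-3633 / 73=-49.77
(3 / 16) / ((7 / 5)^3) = 375 / 5488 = 0.07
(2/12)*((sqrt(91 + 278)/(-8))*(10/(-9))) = 5*sqrt(41)/72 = 0.44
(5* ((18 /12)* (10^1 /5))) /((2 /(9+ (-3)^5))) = -1755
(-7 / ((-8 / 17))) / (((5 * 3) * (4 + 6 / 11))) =1309 / 6000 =0.22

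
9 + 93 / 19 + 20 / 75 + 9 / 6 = 8927 / 570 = 15.66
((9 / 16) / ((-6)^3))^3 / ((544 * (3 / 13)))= -13 / 92408905728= -0.00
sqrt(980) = 14 *sqrt(5) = 31.30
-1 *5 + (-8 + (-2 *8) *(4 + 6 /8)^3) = -6911 /4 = -1727.75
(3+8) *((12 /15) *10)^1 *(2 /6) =88 /3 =29.33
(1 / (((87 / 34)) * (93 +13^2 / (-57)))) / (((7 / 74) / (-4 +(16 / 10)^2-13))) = -4314311 / 6511225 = -0.66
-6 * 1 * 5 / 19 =-1.58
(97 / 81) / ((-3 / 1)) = -97 / 243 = -0.40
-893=-893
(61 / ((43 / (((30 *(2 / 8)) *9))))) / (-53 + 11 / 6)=-24705 / 13201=-1.87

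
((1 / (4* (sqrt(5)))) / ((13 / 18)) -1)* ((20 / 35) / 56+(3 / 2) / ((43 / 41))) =-3035 / 2107+5463* sqrt(5) / 54782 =-1.22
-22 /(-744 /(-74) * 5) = -0.44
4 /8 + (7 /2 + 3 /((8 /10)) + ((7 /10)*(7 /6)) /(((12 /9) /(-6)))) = 163 /40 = 4.08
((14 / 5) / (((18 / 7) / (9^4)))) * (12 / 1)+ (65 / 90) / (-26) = 15431467 / 180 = 85730.37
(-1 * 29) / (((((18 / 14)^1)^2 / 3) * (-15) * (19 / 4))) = 0.74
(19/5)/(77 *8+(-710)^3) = -0.00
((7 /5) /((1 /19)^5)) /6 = 577756.43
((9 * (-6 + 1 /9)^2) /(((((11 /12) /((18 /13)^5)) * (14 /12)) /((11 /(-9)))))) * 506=-2387328920064 /2599051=-918538.70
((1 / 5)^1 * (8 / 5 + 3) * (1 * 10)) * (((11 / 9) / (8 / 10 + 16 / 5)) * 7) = 1771 / 90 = 19.68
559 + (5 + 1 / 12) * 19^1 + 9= 7975 / 12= 664.58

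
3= 3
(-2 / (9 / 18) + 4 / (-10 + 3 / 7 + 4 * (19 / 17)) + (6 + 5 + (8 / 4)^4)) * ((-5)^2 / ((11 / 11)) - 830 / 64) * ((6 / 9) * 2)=1730575 / 4856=356.38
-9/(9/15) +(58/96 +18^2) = 14861/48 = 309.60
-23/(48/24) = -23/2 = -11.50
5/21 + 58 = 1223/21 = 58.24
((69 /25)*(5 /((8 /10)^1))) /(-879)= -23 /1172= -0.02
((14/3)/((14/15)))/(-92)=-5/92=-0.05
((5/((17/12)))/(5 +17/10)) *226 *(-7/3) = -316400/1139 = -277.79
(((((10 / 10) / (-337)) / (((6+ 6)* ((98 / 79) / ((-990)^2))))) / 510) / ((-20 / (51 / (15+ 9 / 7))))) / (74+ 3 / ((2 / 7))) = 86031 / 121195984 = 0.00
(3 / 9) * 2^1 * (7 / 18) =7 / 27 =0.26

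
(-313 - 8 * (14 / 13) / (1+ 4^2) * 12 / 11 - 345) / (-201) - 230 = -110784188 / 488631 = -226.72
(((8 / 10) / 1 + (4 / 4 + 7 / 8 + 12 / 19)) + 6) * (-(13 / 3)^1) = -40.33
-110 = -110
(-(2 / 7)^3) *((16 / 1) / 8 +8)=-80 / 343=-0.23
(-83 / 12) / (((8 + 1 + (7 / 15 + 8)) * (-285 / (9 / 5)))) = 249 / 99560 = 0.00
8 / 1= 8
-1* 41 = -41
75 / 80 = 15 / 16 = 0.94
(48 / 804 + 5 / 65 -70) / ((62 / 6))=-182553 / 27001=-6.76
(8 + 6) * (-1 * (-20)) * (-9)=-2520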